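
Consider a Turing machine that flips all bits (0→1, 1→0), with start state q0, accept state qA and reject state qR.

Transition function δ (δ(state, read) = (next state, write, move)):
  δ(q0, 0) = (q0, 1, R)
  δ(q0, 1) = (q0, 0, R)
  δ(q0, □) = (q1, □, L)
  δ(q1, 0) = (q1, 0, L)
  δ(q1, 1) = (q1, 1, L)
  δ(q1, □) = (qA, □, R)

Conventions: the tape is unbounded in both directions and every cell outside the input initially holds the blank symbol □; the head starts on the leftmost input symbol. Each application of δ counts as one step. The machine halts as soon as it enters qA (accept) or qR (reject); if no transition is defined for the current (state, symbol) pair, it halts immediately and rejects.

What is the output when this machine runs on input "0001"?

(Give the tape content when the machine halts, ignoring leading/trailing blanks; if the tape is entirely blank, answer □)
Step 0: [q0]0001 (head at position 0)
Step 1: δ(q0, 0) = (q0, 1, R)  ⊢  1[q0]001 (head at position 1)
Step 2: δ(q0, 0) = (q0, 1, R)  ⊢  11[q0]01 (head at position 2)
Step 3: δ(q0, 0) = (q0, 1, R)  ⊢  111[q0]1 (head at position 3)
Step 4: δ(q0, 1) = (q0, 0, R)  ⊢  1110[q0]□ (head at position 4)
Step 5: δ(q0, □) = (q1, □, L)  ⊢  111[q1]0□ (head at position 3)
Step 6: δ(q1, 0) = (q1, 0, L)  ⊢  11[q1]10□ (head at position 2)
Step 7: δ(q1, 1) = (q1, 1, L)  ⊢  1[q1]110□ (head at position 1)
Step 8: δ(q1, 1) = (q1, 1, L)  ⊢  [q1]1110□ (head at position 0)
Step 9: δ(q1, 1) = (q1, 1, L)  ⊢  [q1]□1110□ (head at position -1)
Step 10: δ(q1, □) = (qA, □, R)  ⊢  □[qA]1110□ (head at position 0)
The machine is in qA, so it halts and accepts.
Tape content when halted (ignoring surrounding blanks): 1110

Final answer: Output: 1110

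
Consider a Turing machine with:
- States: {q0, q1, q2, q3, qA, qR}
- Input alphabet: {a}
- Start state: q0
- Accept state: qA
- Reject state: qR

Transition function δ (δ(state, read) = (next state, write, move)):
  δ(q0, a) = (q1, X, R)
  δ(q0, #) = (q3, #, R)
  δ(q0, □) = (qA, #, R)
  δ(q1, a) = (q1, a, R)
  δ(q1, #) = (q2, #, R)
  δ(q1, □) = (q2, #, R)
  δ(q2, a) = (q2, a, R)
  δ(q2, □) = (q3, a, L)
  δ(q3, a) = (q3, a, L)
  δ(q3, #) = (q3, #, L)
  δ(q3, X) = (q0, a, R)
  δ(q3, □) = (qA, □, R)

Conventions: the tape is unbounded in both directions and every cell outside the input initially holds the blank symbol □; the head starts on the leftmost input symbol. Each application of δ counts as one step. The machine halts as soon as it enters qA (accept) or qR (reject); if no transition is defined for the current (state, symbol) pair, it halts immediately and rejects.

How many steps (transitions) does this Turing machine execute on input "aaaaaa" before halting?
Trace (configuration after each step, as tape_left[state]tape_right with head position):
Step 0: [q0]aaaaaa (head at position 0)
Step 1: X[q1]aaaaa (head 1)
Step 2: Xa[q1]aaaa (head 2)
Step 3: Xaa[q1]aaa (head 3)
Step 4: Xaaa[q1]aa (head 4)
Step 5: Xaaaa[q1]a (head 5)
Step 6: Xaaaaa[q1]□ (head 6)
Step 7: Xaaaaa#[q2]□ (head 7)
Step 8: Xaaaaa[q3]#a (head 6)
Step 9: Xaaaa[q3]a#a (head 5)
Step 10: Xaaa[q3]aa#a (head 4)
Step 11: Xaa[q3]aaa#a (head 3)
Step 12: Xa[q3]aaaa#a (head 2)
Step 13: X[q3]aaaaa#a (head 1)
Step 14: [q3]Xaaaaa#a (head 0)
Step 15: a[q0]aaaaa#a (head 1)
Step 16: aX[q1]aaaa#a (head 2)
Step 17: aXa[q1]aaa#a (head 3)
Step 18: aXaa[q1]aa#a (head 4)
Step 19: aXaaa[q1]a#a (head 5)
Step 20: aXaaaa[q1]#a (head 6)
Step 21: aXaaaa#[q2]a (head 7)
Step 22: aXaaaa#a[q2]□ (head 8)
Step 23: aXaaaa#[q3]aa (head 7)
Step 24: aXaaaa[q3]#aa (head 6)
Step 25: aXaaa[q3]a#aa (head 5)
Step 26: aXaa[q3]aa#aa (head 4)
Step 27: aXa[q3]aaa#aa (head 3)
Step 28: aX[q3]aaaa#aa (head 2)
Step 29: a[q3]Xaaaa#aa (head 1)
Step 30: aa[q0]aaaa#aa (head 2)
Step 31: aaX[q1]aaa#aa (head 3)
Step 32: aaXa[q1]aa#aa (head 4)
Step 33: aaXaa[q1]a#aa (head 5)
Step 34: aaXaaa[q1]#aa (head 6)
Step 35: aaXaaa#[q2]aa (head 7)
Step 36: aaXaaa#a[q2]a (head 8)
Step 37: aaXaaa#aa[q2]□ (head 9)
Step 38: aaXaaa#a[q3]aa (head 8)
Step 39: aaXaaa#[q3]aaa (head 7)
Step 40: aaXaaa[q3]#aaa (head 6)
Step 41: aaXaa[q3]a#aaa (head 5)
Step 42: aaXa[q3]aa#aaa (head 4)
Step 43: aaX[q3]aaa#aaa (head 3)
Step 44: aa[q3]Xaaa#aaa (head 2)
Step 45: aaa[q0]aaa#aaa (head 3)
Step 46: aaaX[q1]aa#aaa (head 4)
Step 47: aaaXa[q1]a#aaa (head 5)
Step 48: aaaXaa[q1]#aaa (head 6)
Step 49: aaaXaa#[q2]aaa (head 7)
Step 50: aaaXaa#a[q2]aa (head 8)
Step 51: aaaXaa#aa[q2]a (head 9)
Step 52: aaaXaa#aaa[q2]□ (head 10)
Step 53: aaaXaa#aa[q3]aa (head 9)
Step 54: aaaXaa#a[q3]aaa (head 8)
Step 55: aaaXaa#[q3]aaaa (head 7)
Step 56: aaaXaa[q3]#aaaa (head 6)
Step 57: aaaXa[q3]a#aaaa (head 5)
Step 58: aaaX[q3]aa#aaaa (head 4)
Step 59: aaa[q3]Xaa#aaaa (head 3)
Step 60: aaaa[q0]aa#aaaa (head 4)
Step 61: aaaaX[q1]a#aaaa (head 5)
Step 62: aaaaXa[q1]#aaaa (head 6)
Step 63: aaaaXa#[q2]aaaa (head 7)
Step 64: aaaaXa#a[q2]aaa (head 8)
Step 65: aaaaXa#aa[q2]aa (head 9)
Step 66: aaaaXa#aaa[q2]a (head 10)
Step 67: aaaaXa#aaaa[q2]□ (head 11)
Step 68: aaaaXa#aaa[q3]aa (head 10)
Step 69: aaaaXa#aa[q3]aaa (head 9)
Step 70: aaaaXa#a[q3]aaaa (head 8)
Step 71: aaaaXa#[q3]aaaaa (head 7)
Step 72: aaaaXa[q3]#aaaaa (head 6)
Step 73: aaaaX[q3]a#aaaaa (head 5)
Step 74: aaaa[q3]Xa#aaaaa (head 4)
Step 75: aaaaa[q0]a#aaaaa (head 5)
Step 76: aaaaaX[q1]#aaaaa (head 6)
Step 77: aaaaaX#[q2]aaaaa (head 7)
Step 78: aaaaaX#a[q2]aaaa (head 8)
Step 79: aaaaaX#aa[q2]aaa (head 9)
Step 80: aaaaaX#aaa[q2]aa (head 10)
Step 81: aaaaaX#aaaa[q2]a (head 11)
Step 82: aaaaaX#aaaaa[q2]□ (head 12)
Step 83: aaaaaX#aaaa[q3]aa (head 11)
Step 84: aaaaaX#aaa[q3]aaa (head 10)
Step 85: aaaaaX#aa[q3]aaaa (head 9)
Step 86: aaaaaX#a[q3]aaaaa (head 8)
Step 87: aaaaaX#[q3]aaaaaa (head 7)
Step 88: aaaaaX[q3]#aaaaaa (head 6)
Step 89: aaaaa[q3]X#aaaaaa (head 5)
Step 90: aaaaaa[q0]#aaaaaa (head 6)
Step 91: aaaaaa#[q3]aaaaaa (head 7)
Step 92: aaaaaa[q3]#aaaaaa (head 6)
Step 93: aaaaa[q3]a#aaaaaa (head 5)
Step 94: aaaa[q3]aa#aaaaaa (head 4)
Step 95: aaa[q3]aaa#aaaaaa (head 3)
Step 96: aa[q3]aaaa#aaaaaa (head 2)
Step 97: a[q3]aaaaa#aaaaaa (head 1)
Step 98: [q3]aaaaaa#aaaaaa (head 0)
Step 99: [q3]□aaaaaa#aaaaaa (head -1)
Step 100: □[qA]aaaaaa#aaaaaa (head 0)
The machine is in qA, so it halts and accepts.
Number of transitions executed: 100.

Final answer: 100 steps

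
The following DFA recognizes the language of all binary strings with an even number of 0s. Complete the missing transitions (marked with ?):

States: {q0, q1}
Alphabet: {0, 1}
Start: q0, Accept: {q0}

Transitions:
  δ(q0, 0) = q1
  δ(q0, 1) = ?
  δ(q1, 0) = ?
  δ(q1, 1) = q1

What each state remembers (consistent with the given transitions and accept states):
  q0: an even number of 0s has been read so far
  q1: an odd number of 0s has been read so far
Filling in the missing entries:
  δ(q0, 1): in q0 (an even number of 0s has been read so far), after reading 1 we have: an even number of 0s has been read so far → q0
  δ(q1, 0): in q1 (an odd number of 0s has been read so far), after reading 0 we have: an even number of 0s has been read so far → q0

Final answer: δ(q0, 1) = q0; δ(q1, 0) = q0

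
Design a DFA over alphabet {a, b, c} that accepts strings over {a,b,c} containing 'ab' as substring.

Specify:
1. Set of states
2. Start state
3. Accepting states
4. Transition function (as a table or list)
One valid DFA (any DFA recognizing the same language is acceptable):
States: {q0, q1, q2}
Start: q0
Accepting: {q2}
Transitions (accepting states marked with *):
State | a | b | c | Accepting
-----------------------------
q0    | q1 | q0 | q0 |  
q1    | q1 | q2 | q0 |  
q2    | q2 | q2 | q2 | *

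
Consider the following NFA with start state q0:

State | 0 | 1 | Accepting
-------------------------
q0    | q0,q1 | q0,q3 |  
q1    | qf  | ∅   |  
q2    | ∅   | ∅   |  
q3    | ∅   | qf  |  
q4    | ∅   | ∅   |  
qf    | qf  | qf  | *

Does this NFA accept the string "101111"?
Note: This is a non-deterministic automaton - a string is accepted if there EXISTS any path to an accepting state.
Track the set of states the NFA could be in: start {q0}
Read '1': {q0} → {q0, q3}
Read '0': {q0, q3} → {q0, q1}
Read '1': {q0, q1} → {q0, q3}
Read '1': {q0, q3} → {q0, q3, qf}
Read '1': {q0, q3, qf} → {q0, q3, qf}
Read '1': {q0, q3, qf} → {q0, q3, qf}
Final set {q0, q3, qf} contains accepting state(s) {qf} → accepted.

Final answer: Yes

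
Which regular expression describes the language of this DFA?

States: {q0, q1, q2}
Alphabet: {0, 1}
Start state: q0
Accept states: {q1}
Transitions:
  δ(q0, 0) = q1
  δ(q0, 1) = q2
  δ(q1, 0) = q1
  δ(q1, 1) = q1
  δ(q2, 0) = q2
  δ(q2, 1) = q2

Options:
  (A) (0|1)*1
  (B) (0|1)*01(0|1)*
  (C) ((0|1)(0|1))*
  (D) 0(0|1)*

Testing sample strings against the DFA:
  '001' -> accepted
  '0010' -> accepted
  '100' -> rejected
  '11110' -> rejected
Checking each option for a counterexample:
  (A) (0|1)*1: '0' is accepted by the DFA but does not match the regex → eliminated
  (B) (0|1)*01(0|1)*: '0' is accepted by the DFA but does not match the regex → eliminated
  (C) ((0|1)(0|1))*: ε is rejected by the DFA but matches the regex → eliminated
  (D) 0(0|1)*: agrees with the DFA on all strings of length ≤ 4
Only (D) 0(0|1)* is consistent with the DFA.

Final answer: (D) 0(0|1)*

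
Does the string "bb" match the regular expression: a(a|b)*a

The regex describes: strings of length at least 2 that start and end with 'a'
No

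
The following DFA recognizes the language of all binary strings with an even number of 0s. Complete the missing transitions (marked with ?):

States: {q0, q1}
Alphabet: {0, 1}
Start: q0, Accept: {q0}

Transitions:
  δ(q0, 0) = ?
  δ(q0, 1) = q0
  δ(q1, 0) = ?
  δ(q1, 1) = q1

What each state remembers (consistent with the given transitions and accept states):
  q0: an even number of 0s has been read so far
  q1: an odd number of 0s has been read so far
Filling in the missing entries:
  δ(q0, 0): in q0 (an even number of 0s has been read so far), after reading 0 we have: an odd number of 0s has been read so far → q1
  δ(q1, 0): in q1 (an odd number of 0s has been read so far), after reading 0 we have: an even number of 0s has been read so far → q0

Final answer: δ(q0, 0) = q1; δ(q1, 0) = q0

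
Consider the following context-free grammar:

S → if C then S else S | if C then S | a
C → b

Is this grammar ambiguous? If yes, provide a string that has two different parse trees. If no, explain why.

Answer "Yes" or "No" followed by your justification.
The 'dangling else' can attach to either if. Two leftmost derivations of  if b then if b then a else a:
  (1) S ⇒ if C then S else S ⇒ if b then S else S ⇒ if b then if C then S else S ⇒ if b then if b then S else S ⇒ if b then if b then a else S ⇒ if b then if b then a else a   (else belongs to the outer if)
  (2) S ⇒ if C then S ⇒ if b then S ⇒ if b then if C then S else S ⇒ if b then if b then S else S ⇒ if b then if b then a else S ⇒ if b then if b then a else a   (else belongs to the inner if)
Two distinct parse trees for the same string, so the grammar is ambiguous.

Final answer: Yes - the string 'if b then if b then a else a' has two distinct leftmost derivations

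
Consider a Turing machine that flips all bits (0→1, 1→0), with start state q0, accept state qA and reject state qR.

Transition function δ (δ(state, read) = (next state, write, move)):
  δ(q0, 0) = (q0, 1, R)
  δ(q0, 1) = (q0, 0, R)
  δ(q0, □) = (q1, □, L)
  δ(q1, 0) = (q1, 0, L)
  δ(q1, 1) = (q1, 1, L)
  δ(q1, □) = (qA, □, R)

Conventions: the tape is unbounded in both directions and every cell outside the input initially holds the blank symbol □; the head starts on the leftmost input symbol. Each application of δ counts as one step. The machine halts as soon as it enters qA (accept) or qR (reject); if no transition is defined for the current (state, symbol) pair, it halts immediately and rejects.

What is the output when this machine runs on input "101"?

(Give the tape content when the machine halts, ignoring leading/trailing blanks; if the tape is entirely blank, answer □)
Step 0: [q0]101 (head at position 0)
Step 1: δ(q0, 1) = (q0, 0, R)  ⊢  0[q0]01 (head at position 1)
Step 2: δ(q0, 0) = (q0, 1, R)  ⊢  01[q0]1 (head at position 2)
Step 3: δ(q0, 1) = (q0, 0, R)  ⊢  010[q0]□ (head at position 3)
Step 4: δ(q0, □) = (q1, □, L)  ⊢  01[q1]0□ (head at position 2)
Step 5: δ(q1, 0) = (q1, 0, L)  ⊢  0[q1]10□ (head at position 1)
Step 6: δ(q1, 1) = (q1, 1, L)  ⊢  [q1]010□ (head at position 0)
Step 7: δ(q1, 0) = (q1, 0, L)  ⊢  [q1]□010□ (head at position -1)
Step 8: δ(q1, □) = (qA, □, R)  ⊢  □[qA]010□ (head at position 0)
The machine is in qA, so it halts and accepts.
Tape content when halted (ignoring surrounding blanks): 010

Final answer: Output: 010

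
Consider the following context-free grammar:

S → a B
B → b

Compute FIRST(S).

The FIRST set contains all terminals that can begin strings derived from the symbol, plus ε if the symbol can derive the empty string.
S has the single production S → a B, whose right-hand side begins with the terminal a. So FIRST(S) = {a}.

Final answer: {a}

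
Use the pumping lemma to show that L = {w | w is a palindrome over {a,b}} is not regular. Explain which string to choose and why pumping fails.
Language: L = {w | w is a palindrome over {a,b}} (strings that read the same forwards and backwards)
Step 1: Assume for contradiction that L is regular, with pumping length p.
Step 2: Choose s = a^p b a^p. Then s ∈ L (it reads the same forwards and backwards) and |s| ≥ p.
Step 3: Consider any decomposition s = xyz with |xy| ≤ p and |y| > 0. Since |xy| ≤ p and the first p symbols of s are all a's, y = a^k for some k with 1 ≤ k ≤ p.
Step 4: Pumping up (i = 2): xy²z = a^(p+k) b a^p. Its reverse is a^p b a^(p+k) ≠ a^(p+k) b a^p (the single b is no longer in the middle), so xy²z is not a palindrome and xy²z ∉ L.
This contradicts the pumping lemma, so L is not regular.

Final answer: Choose s = a^p b a^p. Since |xy| ≤ p, y = a^k with k ≥ 1. Then xy²z = a^(p+k) b a^p is not a palindrome, so ∉ L.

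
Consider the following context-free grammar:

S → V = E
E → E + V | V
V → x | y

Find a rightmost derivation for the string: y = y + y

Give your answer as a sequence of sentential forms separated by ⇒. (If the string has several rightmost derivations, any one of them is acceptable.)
Start with S.
Step 1: the rightmost non-terminal is S; apply S → V = E:  V = E
Step 2: the rightmost non-terminal is E; apply E → E + V:  V = E + V
Step 3: the rightmost non-terminal is V; apply V → y:  V = E + y
Step 4: the rightmost non-terminal is E; apply E → V:  V = V + y
Step 5: the rightmost non-terminal is V; apply V → y:  V = y + y
Step 6: the rightmost non-terminal is V; apply V → y:  y = y + y

Final answer: S ⇒ V = E ⇒ V = E + V ⇒ V = E + y ⇒ V = V + y ⇒ V = y + y ⇒ y = y + y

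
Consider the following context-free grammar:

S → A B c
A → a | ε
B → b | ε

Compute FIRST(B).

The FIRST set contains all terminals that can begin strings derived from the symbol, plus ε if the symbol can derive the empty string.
B → b contributes b; B → ε makes B nullable, contributing ε. FIRST(B) = {b, ε}.

Final answer: {b, ε}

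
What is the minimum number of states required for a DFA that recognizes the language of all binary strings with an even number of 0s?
Language: binary strings with an even number of 0s
Lower bound (Myhill–Nerode): the prefixes ε, 0 are pairwise distinguishable:
  ε vs 0: suffix ε distinguishes them (ε has zero 0s (accepted), 0 has one 0 (rejected))
So any DFA needs at least 2 states.
Upper bound: a DFA with 2 states exists (one state per class above).
Minimum states: 2

Final answer: 2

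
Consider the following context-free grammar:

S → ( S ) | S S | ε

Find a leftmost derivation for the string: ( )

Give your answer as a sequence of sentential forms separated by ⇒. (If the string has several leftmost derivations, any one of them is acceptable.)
Start with S.
Step 1: the leftmost non-terminal is S; apply S → ( S ):  ( S )
Step 2: the leftmost non-terminal is S; apply S → ε:  ( )

Final answer: S ⇒ ( S ) ⇒ ( )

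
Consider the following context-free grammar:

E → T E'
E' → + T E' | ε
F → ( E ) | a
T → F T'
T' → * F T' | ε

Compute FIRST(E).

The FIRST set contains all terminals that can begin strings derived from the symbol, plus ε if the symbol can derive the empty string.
FIRST(F): F → ( E ) contributes '(' and F → a contributes 'a', so FIRST(F) = {(, a}. F is not nullable.
FIRST(T): T → F T' begins with F, and F is not nullable, so FIRST(T) = FIRST(F) = {(, a}.
FIRST(E): E → T E' begins with T, and T is not nullable, so FIRST(E) = FIRST(T) = {(, a}.

Final answer: {(, a}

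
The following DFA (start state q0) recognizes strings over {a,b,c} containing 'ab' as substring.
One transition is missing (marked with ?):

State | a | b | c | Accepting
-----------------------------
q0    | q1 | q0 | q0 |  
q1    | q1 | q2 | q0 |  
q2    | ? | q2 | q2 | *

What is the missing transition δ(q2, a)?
q2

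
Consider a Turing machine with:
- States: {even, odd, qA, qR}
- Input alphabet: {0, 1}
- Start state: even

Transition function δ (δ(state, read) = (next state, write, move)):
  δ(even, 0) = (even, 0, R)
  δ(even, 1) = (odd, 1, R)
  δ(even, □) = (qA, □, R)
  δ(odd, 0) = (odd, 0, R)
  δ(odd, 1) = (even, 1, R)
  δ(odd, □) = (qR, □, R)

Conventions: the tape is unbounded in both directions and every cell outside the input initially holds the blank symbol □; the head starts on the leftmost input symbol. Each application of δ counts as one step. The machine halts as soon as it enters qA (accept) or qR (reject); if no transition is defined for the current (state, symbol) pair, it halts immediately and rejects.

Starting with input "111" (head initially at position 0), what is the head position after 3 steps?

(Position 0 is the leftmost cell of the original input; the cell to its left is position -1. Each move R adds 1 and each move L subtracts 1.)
Step 0: [even]111 (head at position 0)
Step 1: δ(even, 1) = (odd, 1, R)  ⊢  1[odd]11 (head at position 1)
Step 2: δ(odd, 1) = (even, 1, R)  ⊢  11[even]1 (head at position 2)
Step 3: δ(even, 1) = (odd, 1, R)  ⊢  111[odd]□ (head at position 3)
Head position after 3 steps: 3

Final answer: Position 3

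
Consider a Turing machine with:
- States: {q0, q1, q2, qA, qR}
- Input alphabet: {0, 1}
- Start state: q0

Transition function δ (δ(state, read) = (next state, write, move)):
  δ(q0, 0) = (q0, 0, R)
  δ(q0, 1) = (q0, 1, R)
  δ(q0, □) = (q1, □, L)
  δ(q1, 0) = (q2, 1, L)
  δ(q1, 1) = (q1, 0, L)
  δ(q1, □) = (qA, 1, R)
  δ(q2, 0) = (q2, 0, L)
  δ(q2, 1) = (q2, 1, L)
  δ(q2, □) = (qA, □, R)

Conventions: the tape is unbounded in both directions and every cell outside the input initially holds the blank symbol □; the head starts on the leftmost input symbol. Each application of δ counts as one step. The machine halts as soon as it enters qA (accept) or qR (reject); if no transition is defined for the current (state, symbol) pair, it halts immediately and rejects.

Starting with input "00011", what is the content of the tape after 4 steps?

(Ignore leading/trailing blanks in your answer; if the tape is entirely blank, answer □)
Step 0: [q0]00011 (head at position 0)
Step 1: δ(q0, 0) = (q0, 0, R)  ⊢  0[q0]0011 (head at position 1)
Step 2: δ(q0, 0) = (q0, 0, R)  ⊢  00[q0]011 (head at position 2)
Step 3: δ(q0, 0) = (q0, 0, R)  ⊢  000[q0]11 (head at position 3)
Step 4: δ(q0, 1) = (q0, 1, R)  ⊢  0001[q0]1 (head at position 4)
Tape after 4 steps (ignoring surrounding blanks): 00011

Final answer: Tape: 00011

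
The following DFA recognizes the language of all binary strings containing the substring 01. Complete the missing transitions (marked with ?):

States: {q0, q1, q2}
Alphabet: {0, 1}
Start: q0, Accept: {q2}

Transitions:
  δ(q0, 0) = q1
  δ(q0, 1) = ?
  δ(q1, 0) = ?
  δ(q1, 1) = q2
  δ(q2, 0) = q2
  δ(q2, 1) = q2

What each state remembers (consistent with the given transitions and accept states):
  q0: 01 not seen yet and the last symbol was not 0
  q1: 01 not seen yet and the last symbol was 0
  q2: the substring 01 has already been seen
Filling in the missing entries:
  δ(q0, 1): in q0 (01 not seen yet and the last symbol was not 0), after reading 1 we have: 01 not seen yet and the last symbol was not 0 → q0
  δ(q1, 0): in q1 (01 not seen yet and the last symbol was 0), after reading 0 we have: 01 not seen yet and the last symbol was 0 → q1

Final answer: δ(q0, 1) = q0; δ(q1, 0) = q1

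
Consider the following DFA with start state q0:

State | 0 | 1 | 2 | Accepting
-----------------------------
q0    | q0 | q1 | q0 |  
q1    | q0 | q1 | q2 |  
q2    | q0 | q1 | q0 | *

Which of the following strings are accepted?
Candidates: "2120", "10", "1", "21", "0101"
"2120": q0 → q0 → q1 → q2 → q0; q0 is not accepting → rejected
"10": q0 → q1 → q0; q0 is not accepting → rejected
"1": q0 → q1; q1 is not accepting → rejected
"21": q0 → q0 → q1; q1 is not accepting → rejected
"0101": q0 → q0 → q1 → q0 → q1; q1 is not accepting → rejected

Final answer: None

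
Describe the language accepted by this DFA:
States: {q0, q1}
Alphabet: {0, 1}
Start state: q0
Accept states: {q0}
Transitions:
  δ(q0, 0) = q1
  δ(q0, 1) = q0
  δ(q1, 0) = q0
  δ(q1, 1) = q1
Analyzing the DFA structure:
Start state: q0
Accept states: {q0}
Interpreting what each state remembers (checking against the transitions):
  q0: an even number of 0s has been read so far
  q1: an odd number of 0s has been read so far
  δ(q0, 0): in q0 (an even number of 0s has been read so far), after reading 0 we have: an odd number of 0s has been read so far → q1
  δ(q0, 1): in q0 (an even number of 0s has been read so far), after reading 1 we have: an even number of 0s has been read so far → q0
  δ(q1, 0): in q1 (an odd number of 0s has been read so far), after reading 0 we have: an even number of 0s has been read so far → q0
  δ(q1, 1): in q1 (an odd number of 0s has been read so far), after reading 1 we have: an odd number of 0s has been read so far → q1
A string is accepted iff it ends in {q0}, i.e. an even number of 0s has been read so far.
Language: All binary strings with an even number of 0s

Final answer: All binary strings with an even number of 0s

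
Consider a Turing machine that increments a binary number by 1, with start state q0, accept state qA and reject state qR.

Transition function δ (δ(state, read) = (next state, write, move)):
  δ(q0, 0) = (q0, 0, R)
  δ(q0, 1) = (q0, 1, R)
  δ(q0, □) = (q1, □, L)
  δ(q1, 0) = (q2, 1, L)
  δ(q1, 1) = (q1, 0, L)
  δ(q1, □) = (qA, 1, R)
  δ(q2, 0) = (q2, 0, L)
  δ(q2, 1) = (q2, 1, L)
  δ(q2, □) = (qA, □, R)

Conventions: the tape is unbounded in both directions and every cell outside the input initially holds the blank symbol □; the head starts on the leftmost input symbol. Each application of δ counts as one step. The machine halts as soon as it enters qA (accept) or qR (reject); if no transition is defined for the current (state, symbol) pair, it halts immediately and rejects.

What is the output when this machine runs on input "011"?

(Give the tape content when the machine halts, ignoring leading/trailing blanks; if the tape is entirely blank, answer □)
Step 0: [q0]011 (head at position 0)
Step 1: δ(q0, 0) = (q0, 0, R)  ⊢  0[q0]11 (head at position 1)
Step 2: δ(q0, 1) = (q0, 1, R)  ⊢  01[q0]1 (head at position 2)
Step 3: δ(q0, 1) = (q0, 1, R)  ⊢  011[q0]□ (head at position 3)
Step 4: δ(q0, □) = (q1, □, L)  ⊢  01[q1]1□ (head at position 2)
Step 5: δ(q1, 1) = (q1, 0, L)  ⊢  0[q1]10□ (head at position 1)
Step 6: δ(q1, 1) = (q1, 0, L)  ⊢  [q1]000□ (head at position 0)
Step 7: δ(q1, 0) = (q2, 1, L)  ⊢  [q2]□100□ (head at position -1)
Step 8: δ(q2, □) = (qA, □, R)  ⊢  □[qA]100□ (head at position 0)
The machine is in qA, so it halts and accepts.
Tape content when halted (ignoring surrounding blanks): 100

Final answer: Output: 100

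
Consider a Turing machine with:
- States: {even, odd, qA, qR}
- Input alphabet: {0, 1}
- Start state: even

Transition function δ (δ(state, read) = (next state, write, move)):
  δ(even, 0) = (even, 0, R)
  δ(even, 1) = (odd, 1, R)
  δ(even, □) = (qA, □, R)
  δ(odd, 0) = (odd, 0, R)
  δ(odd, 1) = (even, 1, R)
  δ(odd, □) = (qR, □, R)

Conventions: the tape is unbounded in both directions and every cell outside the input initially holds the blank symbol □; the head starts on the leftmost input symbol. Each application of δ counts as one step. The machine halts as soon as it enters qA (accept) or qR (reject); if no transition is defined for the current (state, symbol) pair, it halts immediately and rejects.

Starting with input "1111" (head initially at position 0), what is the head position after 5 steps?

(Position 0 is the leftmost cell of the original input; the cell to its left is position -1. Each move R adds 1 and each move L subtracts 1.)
Step 0: [even]1111 (head at position 0)
Step 1: δ(even, 1) = (odd, 1, R)  ⊢  1[odd]111 (head at position 1)
Step 2: δ(odd, 1) = (even, 1, R)  ⊢  11[even]11 (head at position 2)
Step 3: δ(even, 1) = (odd, 1, R)  ⊢  111[odd]1 (head at position 3)
Step 4: δ(odd, 1) = (even, 1, R)  ⊢  1111[even]□ (head at position 4)
Step 5: δ(even, □) = (qA, □, R)  ⊢  1111□[qA]□ (head at position 5)
Head position after 5 steps: 5

Final answer: Position 5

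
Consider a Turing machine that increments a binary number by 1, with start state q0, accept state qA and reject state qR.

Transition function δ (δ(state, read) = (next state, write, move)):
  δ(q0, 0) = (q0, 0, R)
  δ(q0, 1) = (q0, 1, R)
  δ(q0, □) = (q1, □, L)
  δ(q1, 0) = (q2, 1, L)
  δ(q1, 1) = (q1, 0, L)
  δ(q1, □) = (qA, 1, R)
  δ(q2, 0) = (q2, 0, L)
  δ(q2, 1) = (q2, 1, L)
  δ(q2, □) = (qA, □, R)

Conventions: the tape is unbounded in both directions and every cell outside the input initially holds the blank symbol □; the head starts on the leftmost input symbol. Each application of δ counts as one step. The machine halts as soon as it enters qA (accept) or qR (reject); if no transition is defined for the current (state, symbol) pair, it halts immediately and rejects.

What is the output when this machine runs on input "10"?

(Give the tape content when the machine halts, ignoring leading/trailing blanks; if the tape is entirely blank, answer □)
Step 0: [q0]10 (head at position 0)
Step 1: δ(q0, 1) = (q0, 1, R)  ⊢  1[q0]0 (head at position 1)
Step 2: δ(q0, 0) = (q0, 0, R)  ⊢  10[q0]□ (head at position 2)
Step 3: δ(q0, □) = (q1, □, L)  ⊢  1[q1]0□ (head at position 1)
Step 4: δ(q1, 0) = (q2, 1, L)  ⊢  [q2]11□ (head at position 0)
Step 5: δ(q2, 1) = (q2, 1, L)  ⊢  [q2]□11□ (head at position -1)
Step 6: δ(q2, □) = (qA, □, R)  ⊢  □[qA]11□ (head at position 0)
The machine is in qA, so it halts and accepts.
Tape content when halted (ignoring surrounding blanks): 11

Final answer: Output: 11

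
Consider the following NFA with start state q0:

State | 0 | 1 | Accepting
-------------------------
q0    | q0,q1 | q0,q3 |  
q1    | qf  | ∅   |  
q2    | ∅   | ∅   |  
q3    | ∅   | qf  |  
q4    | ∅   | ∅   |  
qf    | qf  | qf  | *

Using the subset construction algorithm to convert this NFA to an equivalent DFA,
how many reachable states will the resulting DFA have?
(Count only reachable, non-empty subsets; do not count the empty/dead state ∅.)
Start subset: {q0}
{q0}: on 0 → {q0, q1}, on 1 → {q0, q3}
{q0, q1}: on 0 → {q0, q1, qf}, on 1 → {q0, q3}
{q0, q3}: on 0 → {q0, q1}, on 1 → {q0, q3, qf}
{q0, q1, qf}: on 0 → {q0, q1, qf}, on 1 → {q0, q3, qf}
{q0, q3, qf}: on 0 → {q0, q1, qf}, on 1 → {q0, q3, qf}
Reachable non-empty subsets: {q0}, {q0, q1}, {q0, q3}, {q0, q1, qf}, {q0, q3, qf} — 5 in total.

Final answer: 5 states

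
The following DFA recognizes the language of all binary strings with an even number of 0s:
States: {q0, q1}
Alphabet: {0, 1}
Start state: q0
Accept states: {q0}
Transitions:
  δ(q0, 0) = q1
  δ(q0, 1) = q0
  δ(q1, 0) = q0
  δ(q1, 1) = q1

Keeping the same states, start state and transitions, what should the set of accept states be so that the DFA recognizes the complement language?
The DFA is complete (every state has a transition on every symbol), so the complement
is recognized by the same DFA with accepting and non-accepting states swapped.
Original accept states: {q0}
Complement accept states = All states - Original accept states
= {q0, q1} - {q0}
= {q1}
Complement language: strings with an ODD number of 0s

Final answer: {q1}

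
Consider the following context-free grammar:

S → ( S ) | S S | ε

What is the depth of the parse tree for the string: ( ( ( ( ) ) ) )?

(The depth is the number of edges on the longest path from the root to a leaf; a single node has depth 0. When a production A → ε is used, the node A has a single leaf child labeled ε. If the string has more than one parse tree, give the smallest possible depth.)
The string is 4 nested pairs. The shallowest parse tree applies S → ( S ) 4 times (one node per nested pair, each a child of the previous) and then S → ε in the middle.
S nodes at depths 0..4, ε leaf at depth 5; parentheses leaves are at depths 1..4.
(Using S → S S with an S → ε child anywhere only adds levels, so it cannot give a shallower tree.)
Depth = 5.

Final answer: 5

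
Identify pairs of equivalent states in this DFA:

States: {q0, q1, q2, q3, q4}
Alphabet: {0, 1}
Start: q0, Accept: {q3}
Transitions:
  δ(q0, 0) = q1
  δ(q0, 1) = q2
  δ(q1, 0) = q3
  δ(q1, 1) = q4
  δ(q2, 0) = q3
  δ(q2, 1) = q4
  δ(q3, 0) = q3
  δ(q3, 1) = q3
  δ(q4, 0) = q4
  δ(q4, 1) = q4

Using the table-filling algorithm:
Round 0 – mark pairs where exactly one state is accepting: (q0,q3), (q1,q3), (q2,q3), (q3,q4)
Round 1 – newly marked: (q0,q1) [on 0: q1 vs q3, already marked]; (q0,q2) [on 0: q1 vs q3, already marked]; (q1,q4) [on 0: q3 vs q4, already marked]; (q2,q4) [on 0: q3 vs q4, already marked]
Round 2 – newly marked: (q0,q4) [on 0: q1 vs q4, already marked]
No further pairs can be marked.
(q1, q2) unmarked: δ(q1,0)=q3, δ(q2,0)=q3; δ(q1,1)=q4, δ(q2,1)=q4 → equivalent
Equivalent pairs: (q1, q2)

Final answer: Equivalent pairs: (q1, q2)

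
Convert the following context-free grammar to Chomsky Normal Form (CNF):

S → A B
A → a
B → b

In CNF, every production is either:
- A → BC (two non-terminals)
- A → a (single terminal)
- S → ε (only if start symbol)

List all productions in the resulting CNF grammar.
The grammar has no ε-productions or unit productions to eliminate.
S → A B is already in CNF (two non-terminals) – keep it.
A → a is already in CNF (single terminal) – keep it.
B → b is already in CNF (single terminal) – keep it.
Resulting CNF grammar (3 productions): A → a; B → b; S → A B

Final answer: A → a; B → b; S → A B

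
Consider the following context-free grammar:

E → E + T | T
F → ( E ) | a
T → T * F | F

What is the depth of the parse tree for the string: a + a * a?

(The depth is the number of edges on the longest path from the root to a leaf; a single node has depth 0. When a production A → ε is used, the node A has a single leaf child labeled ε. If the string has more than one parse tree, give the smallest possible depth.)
The grammar is unambiguous; the parse tree of a + a * a is:
E → E + T at the root (depth 0).
  Left E (depth 1) → T (2) → F (3) → a (4).
  Right T (depth 1) → T * F; that T (2) → F (3) → a (4); F (2) → a (3).
The longest root-to-leaf paths have 4 edges.
Depth = 4.

Final answer: 4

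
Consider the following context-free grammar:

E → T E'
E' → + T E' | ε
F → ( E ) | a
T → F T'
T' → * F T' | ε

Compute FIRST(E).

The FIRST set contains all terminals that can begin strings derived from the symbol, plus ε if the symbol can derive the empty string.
FIRST(F): F → ( E ) contributes '(' and F → a contributes 'a', so FIRST(F) = {(, a}. F is not nullable.
FIRST(T): T → F T' begins with F, and F is not nullable, so FIRST(T) = FIRST(F) = {(, a}.
FIRST(E): E → T E' begins with T, and T is not nullable, so FIRST(E) = FIRST(T) = {(, a}.

Final answer: {(, a}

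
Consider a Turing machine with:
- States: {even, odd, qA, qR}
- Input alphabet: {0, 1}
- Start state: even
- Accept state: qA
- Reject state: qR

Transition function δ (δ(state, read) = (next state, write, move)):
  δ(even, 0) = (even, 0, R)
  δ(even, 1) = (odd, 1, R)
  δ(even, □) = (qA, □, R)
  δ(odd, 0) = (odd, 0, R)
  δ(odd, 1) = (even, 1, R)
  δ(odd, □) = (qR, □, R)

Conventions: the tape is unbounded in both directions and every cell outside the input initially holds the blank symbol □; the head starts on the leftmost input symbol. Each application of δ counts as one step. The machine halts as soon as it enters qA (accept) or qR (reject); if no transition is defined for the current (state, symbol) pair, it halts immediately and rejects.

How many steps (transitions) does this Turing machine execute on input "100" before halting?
Step 0: [even]100 (head at position 0)
Step 1: δ(even, 1) = (odd, 1, R)  ⊢  1[odd]00 (head at position 1)
Step 2: δ(odd, 0) = (odd, 0, R)  ⊢  10[odd]0 (head at position 2)
Step 3: δ(odd, 0) = (odd, 0, R)  ⊢  100[odd]□ (head at position 3)
Step 4: δ(odd, □) = (qR, □, R)  ⊢  100□[qR]□ (head at position 4)
The machine is in qR, so it halts and rejects.
Number of transitions executed: 4.

Final answer: 4 steps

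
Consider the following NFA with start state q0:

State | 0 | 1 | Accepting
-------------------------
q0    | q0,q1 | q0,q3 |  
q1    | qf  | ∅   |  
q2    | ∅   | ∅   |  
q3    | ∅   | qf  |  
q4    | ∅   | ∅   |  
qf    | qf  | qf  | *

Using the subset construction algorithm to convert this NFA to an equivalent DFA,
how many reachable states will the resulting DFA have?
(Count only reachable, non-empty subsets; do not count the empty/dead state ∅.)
Start subset: {q0}
{q0}: on 0 → {q0, q1}, on 1 → {q0, q3}
{q0, q1}: on 0 → {q0, q1, qf}, on 1 → {q0, q3}
{q0, q3}: on 0 → {q0, q1}, on 1 → {q0, q3, qf}
{q0, q1, qf}: on 0 → {q0, q1, qf}, on 1 → {q0, q3, qf}
{q0, q3, qf}: on 0 → {q0, q1, qf}, on 1 → {q0, q3, qf}
Reachable non-empty subsets: {q0}, {q0, q1}, {q0, q3}, {q0, q1, qf}, {q0, q3, qf} — 5 in total.

Final answer: 5 states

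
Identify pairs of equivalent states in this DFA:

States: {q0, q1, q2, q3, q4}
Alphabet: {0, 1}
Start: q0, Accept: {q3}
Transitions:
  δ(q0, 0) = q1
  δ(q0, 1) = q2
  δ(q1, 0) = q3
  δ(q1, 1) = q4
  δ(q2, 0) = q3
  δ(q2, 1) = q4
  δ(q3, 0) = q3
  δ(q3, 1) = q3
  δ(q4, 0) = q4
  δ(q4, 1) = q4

Using the table-filling algorithm:
Round 0 – mark pairs where exactly one state is accepting: (q0,q3), (q1,q3), (q2,q3), (q3,q4)
Round 1 – newly marked: (q0,q1) [on 0: q1 vs q3, already marked]; (q0,q2) [on 0: q1 vs q3, already marked]; (q1,q4) [on 0: q3 vs q4, already marked]; (q2,q4) [on 0: q3 vs q4, already marked]
Round 2 – newly marked: (q0,q4) [on 0: q1 vs q4, already marked]
No further pairs can be marked.
(q1, q2) unmarked: δ(q1,0)=q3, δ(q2,0)=q3; δ(q1,1)=q4, δ(q2,1)=q4 → equivalent
Equivalent pairs: (q1, q2)

Final answer: Equivalent pairs: (q1, q2)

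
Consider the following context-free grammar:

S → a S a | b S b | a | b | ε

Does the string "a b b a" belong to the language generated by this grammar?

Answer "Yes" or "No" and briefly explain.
A derivation exists: S ⇒ a S a ⇒ a b S b a ⇒ a b b a (using S → a S a, S → b S b, then S → ε).

Final answer: Yes - a valid derivation exists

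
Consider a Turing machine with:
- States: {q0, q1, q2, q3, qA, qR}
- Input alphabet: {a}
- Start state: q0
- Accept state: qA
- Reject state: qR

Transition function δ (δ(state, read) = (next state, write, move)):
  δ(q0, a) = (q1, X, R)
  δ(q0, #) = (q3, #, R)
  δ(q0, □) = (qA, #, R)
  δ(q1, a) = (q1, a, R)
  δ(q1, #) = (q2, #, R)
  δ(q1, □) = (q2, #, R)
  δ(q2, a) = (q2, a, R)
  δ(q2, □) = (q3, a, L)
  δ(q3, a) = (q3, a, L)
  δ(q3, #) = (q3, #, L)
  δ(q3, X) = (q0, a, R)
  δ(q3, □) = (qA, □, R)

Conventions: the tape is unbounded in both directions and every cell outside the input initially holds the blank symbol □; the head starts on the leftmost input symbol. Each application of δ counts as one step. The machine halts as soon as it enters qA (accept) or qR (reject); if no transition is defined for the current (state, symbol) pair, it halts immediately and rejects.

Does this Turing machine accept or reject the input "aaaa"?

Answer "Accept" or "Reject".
Trace (configuration after each step, as tape_left[state]tape_right with head position):
Step 0: [q0]aaaa (head at position 0)
Step 1: X[q1]aaa (head 1)
Step 2: Xa[q1]aa (head 2)
Step 3: Xaa[q1]a (head 3)
Step 4: Xaaa[q1]□ (head 4)
Step 5: Xaaa#[q2]□ (head 5)
Step 6: Xaaa[q3]#a (head 4)
Step 7: Xaa[q3]a#a (head 3)
Step 8: Xa[q3]aa#a (head 2)
Step 9: X[q3]aaa#a (head 1)
Step 10: [q3]Xaaa#a (head 0)
Step 11: a[q0]aaa#a (head 1)
Step 12: aX[q1]aa#a (head 2)
Step 13: aXa[q1]a#a (head 3)
Step 14: aXaa[q1]#a (head 4)
Step 15: aXaa#[q2]a (head 5)
Step 16: aXaa#a[q2]□ (head 6)
Step 17: aXaa#[q3]aa (head 5)
Step 18: aXaa[q3]#aa (head 4)
Step 19: aXa[q3]a#aa (head 3)
Step 20: aX[q3]aa#aa (head 2)
Step 21: a[q3]Xaa#aa (head 1)
Step 22: aa[q0]aa#aa (head 2)
Step 23: aaX[q1]a#aa (head 3)
Step 24: aaXa[q1]#aa (head 4)
Step 25: aaXa#[q2]aa (head 5)
Step 26: aaXa#a[q2]a (head 6)
Step 27: aaXa#aa[q2]□ (head 7)
Step 28: aaXa#a[q3]aa (head 6)
Step 29: aaXa#[q3]aaa (head 5)
Step 30: aaXa[q3]#aaa (head 4)
Step 31: aaX[q3]a#aaa (head 3)
Step 32: aa[q3]Xa#aaa (head 2)
Step 33: aaa[q0]a#aaa (head 3)
Step 34: aaaX[q1]#aaa (head 4)
Step 35: aaaX#[q2]aaa (head 5)
Step 36: aaaX#a[q2]aa (head 6)
Step 37: aaaX#aa[q2]a (head 7)
Step 38: aaaX#aaa[q2]□ (head 8)
Step 39: aaaX#aa[q3]aa (head 7)
Step 40: aaaX#a[q3]aaa (head 6)
Step 41: aaaX#[q3]aaaa (head 5)
Step 42: aaaX[q3]#aaaa (head 4)
Step 43: aaa[q3]X#aaaa (head 3)
Step 44: aaaa[q0]#aaaa (head 4)
Step 45: aaaa#[q3]aaaa (head 5)
Step 46: aaaa[q3]#aaaa (head 4)
Step 47: aaa[q3]a#aaaa (head 3)
Step 48: aa[q3]aa#aaaa (head 2)
Step 49: a[q3]aaa#aaaa (head 1)
Step 50: [q3]aaaa#aaaa (head 0)
Step 51: [q3]□aaaa#aaaa (head -1)
Step 52: □[qA]aaaa#aaaa (head 0)
The machine is in qA, so it halts and accepts.

Final answer: Accept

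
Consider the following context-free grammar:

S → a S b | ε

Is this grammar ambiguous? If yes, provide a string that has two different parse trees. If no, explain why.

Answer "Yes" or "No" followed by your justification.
At every step exactly one production applies: if the remaining string to generate is non-empty it starts with a and ends with b, forcing S → a S b; if it is empty, S → ε is forced. Hence each string a^n b^n has exactly one derivation (S → a S b applied n times, then S → ε) and one parse tree.

Final answer: No - the grammar is unambiguous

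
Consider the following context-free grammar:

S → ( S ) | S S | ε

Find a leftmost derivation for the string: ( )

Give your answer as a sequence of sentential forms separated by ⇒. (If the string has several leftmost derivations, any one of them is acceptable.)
Start with S.
Step 1: the leftmost non-terminal is S; apply S → ( S ):  ( S )
Step 2: the leftmost non-terminal is S; apply S → ε:  ( )

Final answer: S ⇒ ( S ) ⇒ ( )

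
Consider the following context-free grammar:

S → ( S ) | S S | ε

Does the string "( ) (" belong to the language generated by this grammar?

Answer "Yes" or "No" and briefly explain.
Each production adds parentheses only in matched pairs (S → ( S )) or none at all, so every derived string has equally many '(' and ')'. The string ( ) ( has two '(' and one ')', so it cannot be derived.

Final answer: No - no valid derivation exists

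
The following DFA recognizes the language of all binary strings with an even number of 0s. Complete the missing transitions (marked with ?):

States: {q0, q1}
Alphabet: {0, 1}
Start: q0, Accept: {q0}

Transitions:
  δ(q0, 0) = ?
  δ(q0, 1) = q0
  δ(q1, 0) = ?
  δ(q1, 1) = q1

What each state remembers (consistent with the given transitions and accept states):
  q0: an even number of 0s has been read so far
  q1: an odd number of 0s has been read so far
Filling in the missing entries:
  δ(q0, 0): in q0 (an even number of 0s has been read so far), after reading 0 we have: an odd number of 0s has been read so far → q1
  δ(q1, 0): in q1 (an odd number of 0s has been read so far), after reading 0 we have: an even number of 0s has been read so far → q0

Final answer: δ(q0, 0) = q1; δ(q1, 0) = q0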